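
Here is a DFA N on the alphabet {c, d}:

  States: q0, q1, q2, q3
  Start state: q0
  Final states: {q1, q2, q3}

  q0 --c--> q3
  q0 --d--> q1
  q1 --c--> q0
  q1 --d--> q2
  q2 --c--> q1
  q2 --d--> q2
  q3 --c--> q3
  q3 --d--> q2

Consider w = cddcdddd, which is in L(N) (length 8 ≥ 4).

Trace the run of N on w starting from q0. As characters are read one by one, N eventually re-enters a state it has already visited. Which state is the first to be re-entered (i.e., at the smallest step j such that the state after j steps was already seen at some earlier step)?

Run of N on w = c d d c d d d d:
  step 0: q0  (start)
  step 1: q3  (read c: q0→q3)
  step 2: q2  (read d: q3→q2)
  step 3: q2  (read d: q2→q2)   ← first repeat (q2 seen earlier)
  step 4: q1  (read c: q2→q1)
  step 5: q2  (read d: q1→q2)
  step 6: q2  (read d: q2→q2)
  step 7: q2  (read d: q2→q2)
  step 8: q2  (read d: q2→q2)

The earliest repeat is at step j = 3: N is in q2, which it already visited at step i = 2.
The DFA has 4 states, so the proof of the pumping lemma guarantees a repeated state among the first 4+1 visited; the segment between the two visits is the pumpable y.

q2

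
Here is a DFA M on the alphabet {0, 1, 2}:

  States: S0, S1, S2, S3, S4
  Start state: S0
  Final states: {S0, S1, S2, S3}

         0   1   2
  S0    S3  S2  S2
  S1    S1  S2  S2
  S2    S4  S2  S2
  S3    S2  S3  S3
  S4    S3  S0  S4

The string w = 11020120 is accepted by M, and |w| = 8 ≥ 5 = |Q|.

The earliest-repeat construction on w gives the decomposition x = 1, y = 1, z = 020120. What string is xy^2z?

111020120

xy^2z = 1·1·1·020120 = 111020120.
Reading y = 1 takes M from S2 back to S2, so after x·y·y the machine is still in S2, and z then leads to the accepting state S2. Hence 111020120 ∈ L(M).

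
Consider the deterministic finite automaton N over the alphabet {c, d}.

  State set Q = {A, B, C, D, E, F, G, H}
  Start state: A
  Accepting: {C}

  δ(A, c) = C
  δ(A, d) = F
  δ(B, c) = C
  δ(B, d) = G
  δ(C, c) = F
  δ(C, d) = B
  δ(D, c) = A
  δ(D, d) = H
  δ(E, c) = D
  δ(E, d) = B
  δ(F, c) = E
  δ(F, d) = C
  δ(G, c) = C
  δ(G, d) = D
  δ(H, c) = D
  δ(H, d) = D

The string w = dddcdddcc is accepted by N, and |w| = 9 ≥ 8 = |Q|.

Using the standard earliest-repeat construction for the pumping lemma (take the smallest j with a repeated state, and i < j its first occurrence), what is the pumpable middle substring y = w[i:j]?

dc

State sequence: A -d-> F -d-> C -d-> B -c-> C -d-> B -d-> G -d-> D -c-> A -c-> C
First repeat at step 4: C was already visited.

So i = 2, j = 4, giving x = w[0:2] = dd, y = w[2:4] = dc, z = w[4:9] = dddcc.
Check: |xy| = 4 ≤ 8 and |y| = 2 ≥ 1. Reading y takes N from C back to C, so every xyⁱz is accepted.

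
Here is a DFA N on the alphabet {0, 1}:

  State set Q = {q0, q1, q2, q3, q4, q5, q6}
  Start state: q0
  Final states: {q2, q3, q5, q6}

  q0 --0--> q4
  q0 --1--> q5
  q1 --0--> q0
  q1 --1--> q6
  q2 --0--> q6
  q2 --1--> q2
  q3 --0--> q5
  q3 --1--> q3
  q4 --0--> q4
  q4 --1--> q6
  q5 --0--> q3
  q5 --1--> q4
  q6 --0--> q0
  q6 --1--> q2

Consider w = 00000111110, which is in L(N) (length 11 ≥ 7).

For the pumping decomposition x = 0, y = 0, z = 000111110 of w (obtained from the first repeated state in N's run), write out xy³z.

xy^3z = 0·0·0·0·000111110 = 0000000111110.
Reading y = 0 takes N from q4 back to q4, so after x·y·y·y the machine is still in q4, and z then leads to the accepting state q6. Hence 0000000111110 ∈ L(N).

0000000111110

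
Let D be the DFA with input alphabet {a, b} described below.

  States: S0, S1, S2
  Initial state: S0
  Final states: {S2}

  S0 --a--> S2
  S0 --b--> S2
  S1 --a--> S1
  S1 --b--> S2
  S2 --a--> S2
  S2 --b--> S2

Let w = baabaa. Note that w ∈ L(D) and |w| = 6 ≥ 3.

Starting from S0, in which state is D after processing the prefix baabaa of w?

Run of D on the first 6 characters of w = b a a b a a:
  step 0: S0  (start)
  step 1: S2  (read b: S0→S2)
  step 2: S2  (read a: S2→S2)
  step 3: S2  (read a: S2→S2)
  step 4: S2  (read b: S2→S2)
  step 5: S2  (read a: S2→S2)
  step 6: S2  (read a: S2→S2)

After reading 6 characters, D is in state S2.
(This kind of state-tracing is the core of the pumping-lemma construction: with 3 states, pigeonhole forces a repeat within the first 3 steps.)

S2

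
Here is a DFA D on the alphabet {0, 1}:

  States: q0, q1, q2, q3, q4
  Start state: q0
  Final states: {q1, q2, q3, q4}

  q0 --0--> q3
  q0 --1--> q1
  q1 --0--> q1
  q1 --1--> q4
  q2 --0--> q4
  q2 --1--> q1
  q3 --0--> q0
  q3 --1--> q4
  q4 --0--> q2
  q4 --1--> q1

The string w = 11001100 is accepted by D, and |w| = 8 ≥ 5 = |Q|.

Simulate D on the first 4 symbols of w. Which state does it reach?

q4

State sequence: q0 -1-> q1 -1-> q4 -0-> q2 -0-> q4

After reading 4 characters, D is in state q4.
(This kind of state-tracing is the core of the pumping-lemma construction: with 5 states, pigeonhole forces a repeat within the first 5 steps.)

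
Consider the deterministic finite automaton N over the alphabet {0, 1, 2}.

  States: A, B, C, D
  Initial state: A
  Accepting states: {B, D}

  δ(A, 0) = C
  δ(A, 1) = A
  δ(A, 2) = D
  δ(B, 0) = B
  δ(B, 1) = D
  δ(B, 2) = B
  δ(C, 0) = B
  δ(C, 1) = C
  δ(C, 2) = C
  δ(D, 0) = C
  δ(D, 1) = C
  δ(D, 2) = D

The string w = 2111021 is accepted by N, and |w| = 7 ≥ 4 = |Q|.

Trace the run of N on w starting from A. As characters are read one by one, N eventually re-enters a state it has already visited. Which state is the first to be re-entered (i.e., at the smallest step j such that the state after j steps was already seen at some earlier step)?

C

State sequence: A -2-> D -1-> C -1-> C -1-> C -0-> B -2-> B -1-> D
First repeat at step 3: C was already visited.

The earliest repeat is at step j = 3: N is in C, which it already visited at step i = 2.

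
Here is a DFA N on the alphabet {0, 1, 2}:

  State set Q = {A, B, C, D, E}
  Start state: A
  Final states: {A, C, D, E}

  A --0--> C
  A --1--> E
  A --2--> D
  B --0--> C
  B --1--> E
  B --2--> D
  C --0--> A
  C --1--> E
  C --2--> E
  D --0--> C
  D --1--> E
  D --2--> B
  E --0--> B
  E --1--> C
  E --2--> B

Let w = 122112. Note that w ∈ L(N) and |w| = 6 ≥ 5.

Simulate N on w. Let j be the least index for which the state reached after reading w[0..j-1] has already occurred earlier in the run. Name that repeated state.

State sequence: A -1-> E -2-> B -2-> D -1-> E -1-> C -2-> E
First repeat at step 4: E was already visited.

The earliest repeat is at step j = 4: N is in E, which it already visited at step i = 1.

E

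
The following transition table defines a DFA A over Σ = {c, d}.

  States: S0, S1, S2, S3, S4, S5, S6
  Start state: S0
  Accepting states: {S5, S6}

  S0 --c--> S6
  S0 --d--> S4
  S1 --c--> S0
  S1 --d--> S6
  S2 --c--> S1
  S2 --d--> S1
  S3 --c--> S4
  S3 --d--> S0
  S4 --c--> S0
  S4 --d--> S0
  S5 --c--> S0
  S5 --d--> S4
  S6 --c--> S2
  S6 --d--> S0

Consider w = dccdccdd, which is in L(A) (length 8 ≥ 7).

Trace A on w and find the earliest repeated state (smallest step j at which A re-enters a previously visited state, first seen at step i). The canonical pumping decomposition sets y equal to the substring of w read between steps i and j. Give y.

dc

Run of A on w = d c c d c c d d:
  step 0: S0  (start)
  step 1: S4  (read d: S0→S4)
  step 2: S0  (read c: S4→S0)   ← first repeat (S0 seen earlier)
  step 3: S6  (read c: S0→S6)
  step 4: S0  (read d: S6→S0)
  step 5: S6  (read c: S0→S6)
  step 6: S2  (read c: S6→S2)
  step 7: S1  (read d: S2→S1)
  step 8: S6  (read d: S1→S6)

So i = 0, j = 2, giving x = w[0:0] = ε, y = w[0:2] = dc, z = w[2:8] = cdccdd.
Check: |xy| = 2 ≤ 7 and |y| = 2 ≥ 1. Reading y takes A from S0 back to S0, so every xyⁱz is accepted.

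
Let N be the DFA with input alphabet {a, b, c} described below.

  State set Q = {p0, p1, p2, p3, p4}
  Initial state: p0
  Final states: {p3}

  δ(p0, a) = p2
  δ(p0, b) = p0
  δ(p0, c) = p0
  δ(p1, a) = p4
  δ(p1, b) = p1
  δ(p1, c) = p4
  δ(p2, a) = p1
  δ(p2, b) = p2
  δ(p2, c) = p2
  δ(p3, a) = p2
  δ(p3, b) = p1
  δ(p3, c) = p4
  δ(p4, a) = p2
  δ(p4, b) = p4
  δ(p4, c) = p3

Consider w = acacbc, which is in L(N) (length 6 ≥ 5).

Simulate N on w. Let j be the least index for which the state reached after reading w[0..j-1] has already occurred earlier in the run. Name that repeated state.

Run of N on w = a c a c b c:
  step 0: p0  (start)
  step 1: p2  (read a: p0→p2)
  step 2: p2  (read c: p2→p2)   ← first repeat (p2 seen earlier)
  step 3: p1  (read a: p2→p1)
  step 4: p4  (read c: p1→p4)
  step 5: p4  (read b: p4→p4)
  step 6: p3  (read c: p4→p3)

The earliest repeat is at step j = 2: N is in p2, which it already visited at step i = 1.
The DFA has 5 states, so the proof of the pumping lemma guarantees a repeated state among the first 5+1 visited; the segment between the two visits is the pumpable y.

p2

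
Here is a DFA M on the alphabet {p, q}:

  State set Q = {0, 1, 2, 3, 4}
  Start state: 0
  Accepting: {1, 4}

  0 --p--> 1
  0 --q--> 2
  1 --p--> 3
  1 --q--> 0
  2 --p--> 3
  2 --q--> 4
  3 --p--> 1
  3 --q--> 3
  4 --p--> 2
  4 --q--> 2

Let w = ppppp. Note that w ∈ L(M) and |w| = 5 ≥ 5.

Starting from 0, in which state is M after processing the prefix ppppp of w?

1

State sequence: 0 -p-> 1 -p-> 3 -p-> 1 -p-> 3 -p-> 1

After reading 5 characters, M is in state 1.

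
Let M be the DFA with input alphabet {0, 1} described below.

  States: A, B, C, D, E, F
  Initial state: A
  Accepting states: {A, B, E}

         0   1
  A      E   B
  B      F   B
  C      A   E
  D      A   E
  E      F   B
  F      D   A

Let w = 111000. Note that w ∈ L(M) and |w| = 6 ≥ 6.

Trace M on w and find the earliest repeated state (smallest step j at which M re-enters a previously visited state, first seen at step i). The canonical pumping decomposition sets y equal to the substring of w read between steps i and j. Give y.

1

State sequence: A -1-> B -1-> B -1-> B -0-> F -0-> D -0-> A
First repeat at step 2: B was already visited.

So i = 1, j = 2, giving x = w[0:1] = 1, y = w[1:2] = 1, z = w[2:6] = 1000.
Check: |xy| = 2 ≤ 6 and |y| = 1 ≥ 1. Reading y takes M from B back to B, so every xyⁱz is accepted.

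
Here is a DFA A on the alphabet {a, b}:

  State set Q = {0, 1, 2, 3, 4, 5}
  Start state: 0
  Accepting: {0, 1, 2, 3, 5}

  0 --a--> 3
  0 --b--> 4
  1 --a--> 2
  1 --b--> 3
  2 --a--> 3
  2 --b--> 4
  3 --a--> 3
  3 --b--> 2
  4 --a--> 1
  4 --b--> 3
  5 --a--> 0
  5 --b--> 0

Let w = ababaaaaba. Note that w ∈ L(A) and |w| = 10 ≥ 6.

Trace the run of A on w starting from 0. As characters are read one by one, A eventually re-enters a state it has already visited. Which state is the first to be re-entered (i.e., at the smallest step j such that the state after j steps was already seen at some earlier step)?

3

Run of A on w = a b a b a a a a b a:
  step 0: 0  (start)
  step 1: 3  (read a: 0→3)
  step 2: 2  (read b: 3→2)
  step 3: 3  (read a: 2→3)   ← first repeat (3 seen earlier)
  step 4: 2  (read b: 3→2)
  step 5: 3  (read a: 2→3)
  step 6: 3  (read a: 3→3)
  step 7: 3  (read a: 3→3)
  step 8: 3  (read a: 3→3)
  step 9: 2  (read b: 3→2)
  step 10: 3  (read a: 2→3)

The earliest repeat is at step j = 3: A is in 3, which it already visited at step i = 1.
Pumping length from the standard proof: p = 6 (the number of states). The repeated state found above gives |xy| = j ≤ 6 and |y| = j − i ≥ 1.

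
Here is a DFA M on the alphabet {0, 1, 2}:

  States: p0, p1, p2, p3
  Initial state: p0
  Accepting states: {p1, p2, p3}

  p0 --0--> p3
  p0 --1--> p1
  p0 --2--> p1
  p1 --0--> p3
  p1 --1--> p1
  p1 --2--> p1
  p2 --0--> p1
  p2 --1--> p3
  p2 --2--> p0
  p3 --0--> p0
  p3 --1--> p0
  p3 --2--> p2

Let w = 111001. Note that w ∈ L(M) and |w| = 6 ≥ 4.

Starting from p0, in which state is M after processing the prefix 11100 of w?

p0

State sequence: p0 -1-> p1 -1-> p1 -1-> p1 -0-> p3 -0-> p0

After reading 5 characters, M is in state p0.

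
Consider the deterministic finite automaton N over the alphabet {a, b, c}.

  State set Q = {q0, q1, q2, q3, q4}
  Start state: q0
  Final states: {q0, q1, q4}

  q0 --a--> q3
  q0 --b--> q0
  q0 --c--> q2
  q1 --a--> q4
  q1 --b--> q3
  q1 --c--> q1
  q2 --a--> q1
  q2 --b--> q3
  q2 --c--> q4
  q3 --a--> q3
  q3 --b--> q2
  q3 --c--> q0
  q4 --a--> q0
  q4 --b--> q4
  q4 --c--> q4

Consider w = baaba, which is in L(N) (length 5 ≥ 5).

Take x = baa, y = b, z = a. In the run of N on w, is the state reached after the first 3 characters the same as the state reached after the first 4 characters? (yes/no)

Run of N on the first 4 characters of w = b a a b:
  step 0: q0  (start)
  step 1: q0  (read b: q0→q0)
  step 2: q3  (read a: q0→q3)
  step 3: q3  (read a: q3→q3)
  step 4: q2  (read b: q3→q2)

After x (step 3): q3. After xy (step 4): q2.
They differ (q3 ≠ q2), so y is not a cycle from the state after x; this split is not the one the pumping-lemma construction produces, and pumping y need not keep the string in L(N).

no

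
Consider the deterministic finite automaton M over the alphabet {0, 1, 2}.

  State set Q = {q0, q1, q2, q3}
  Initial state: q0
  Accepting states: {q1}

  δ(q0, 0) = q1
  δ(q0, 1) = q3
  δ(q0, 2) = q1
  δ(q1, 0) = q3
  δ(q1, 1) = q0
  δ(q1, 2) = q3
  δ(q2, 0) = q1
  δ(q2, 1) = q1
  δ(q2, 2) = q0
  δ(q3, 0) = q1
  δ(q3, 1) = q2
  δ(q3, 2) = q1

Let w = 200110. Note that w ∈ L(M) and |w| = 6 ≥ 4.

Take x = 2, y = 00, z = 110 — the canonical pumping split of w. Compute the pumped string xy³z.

2000000110

xy^3z = 2·00·00·00·110 = 2000000110.
Reading y = 00 takes M from q1 back to q1, so after x·y·y·y the machine is still in q1, and z then leads to the accepting state q1. Hence 2000000110 ∈ L(M).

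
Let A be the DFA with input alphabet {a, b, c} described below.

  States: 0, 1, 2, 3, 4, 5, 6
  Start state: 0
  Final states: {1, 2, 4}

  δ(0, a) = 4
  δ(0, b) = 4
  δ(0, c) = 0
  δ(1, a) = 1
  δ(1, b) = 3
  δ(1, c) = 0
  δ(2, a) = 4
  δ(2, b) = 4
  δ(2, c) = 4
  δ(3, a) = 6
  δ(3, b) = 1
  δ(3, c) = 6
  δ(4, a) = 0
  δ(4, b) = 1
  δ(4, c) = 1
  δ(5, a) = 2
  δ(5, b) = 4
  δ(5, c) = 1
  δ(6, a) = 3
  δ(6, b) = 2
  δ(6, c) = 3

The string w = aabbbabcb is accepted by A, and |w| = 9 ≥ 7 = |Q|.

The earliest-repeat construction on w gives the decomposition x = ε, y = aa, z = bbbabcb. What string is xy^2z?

xy^2z = ε·aa·aa·bbbabcb = aaaabbbabcb.
Reading y = aa takes A from 0 back to 0, so after x·y·y the machine is still in 0, and z then leads to the accepting state 1. Hence aaaabbbabcb ∈ L(A).

aaaabbbabcb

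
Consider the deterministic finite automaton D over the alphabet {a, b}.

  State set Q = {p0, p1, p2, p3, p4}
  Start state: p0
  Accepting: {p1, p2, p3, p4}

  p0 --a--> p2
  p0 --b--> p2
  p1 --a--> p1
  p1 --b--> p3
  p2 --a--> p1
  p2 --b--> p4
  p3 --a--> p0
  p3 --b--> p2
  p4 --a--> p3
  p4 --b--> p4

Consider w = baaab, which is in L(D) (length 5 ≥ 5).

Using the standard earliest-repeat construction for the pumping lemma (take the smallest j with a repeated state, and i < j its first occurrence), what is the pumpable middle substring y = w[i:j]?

a

State sequence: p0 -b-> p2 -a-> p1 -a-> p1 -a-> p1 -b-> p3
First repeat at step 3: p1 was already visited.

So i = 2, j = 3, giving x = w[0:2] = ba, y = w[2:3] = a, z = w[3:5] = ab.
Check: |xy| = 3 ≤ 5 and |y| = 1 ≥ 1. Reading y takes D from p1 back to p1, so every xyⁱz is accepted.
Pumping length from the standard proof: p = 5 (the number of states). The repeated state found above gives |xy| = j ≤ 5 and |y| = j − i ≥ 1.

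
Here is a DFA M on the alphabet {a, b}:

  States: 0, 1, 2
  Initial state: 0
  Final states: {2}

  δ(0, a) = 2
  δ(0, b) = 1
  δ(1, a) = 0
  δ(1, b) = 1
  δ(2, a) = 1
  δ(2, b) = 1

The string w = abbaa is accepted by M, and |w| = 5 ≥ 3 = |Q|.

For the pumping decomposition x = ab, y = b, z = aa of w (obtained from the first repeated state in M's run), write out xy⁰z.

xy⁰z = xz = ab·aa = abaa.
Reading y = b takes M from 1 back to 1, so after x the machine is still in 1, and z then leads to the accepting state 2. Hence abaa ∈ L(M).

abaa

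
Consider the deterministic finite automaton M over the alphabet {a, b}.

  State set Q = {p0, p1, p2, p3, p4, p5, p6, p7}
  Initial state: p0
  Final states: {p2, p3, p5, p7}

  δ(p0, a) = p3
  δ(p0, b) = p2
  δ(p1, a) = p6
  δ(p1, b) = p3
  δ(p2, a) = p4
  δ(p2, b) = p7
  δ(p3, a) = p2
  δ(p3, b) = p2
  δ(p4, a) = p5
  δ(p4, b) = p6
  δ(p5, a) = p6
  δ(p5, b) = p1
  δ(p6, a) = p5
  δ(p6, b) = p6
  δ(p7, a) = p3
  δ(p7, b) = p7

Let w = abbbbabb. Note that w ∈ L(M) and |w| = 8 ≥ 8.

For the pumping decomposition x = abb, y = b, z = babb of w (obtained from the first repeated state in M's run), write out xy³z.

xy^3z = abb·b·b·b·babb = abbbbbbabb.
Reading y = b takes M from p7 back to p7, so after x·y·y·y the machine is still in p7, and z then leads to the accepting state p7. Hence abbbbbbabb ∈ L(M).

abbbbbbabb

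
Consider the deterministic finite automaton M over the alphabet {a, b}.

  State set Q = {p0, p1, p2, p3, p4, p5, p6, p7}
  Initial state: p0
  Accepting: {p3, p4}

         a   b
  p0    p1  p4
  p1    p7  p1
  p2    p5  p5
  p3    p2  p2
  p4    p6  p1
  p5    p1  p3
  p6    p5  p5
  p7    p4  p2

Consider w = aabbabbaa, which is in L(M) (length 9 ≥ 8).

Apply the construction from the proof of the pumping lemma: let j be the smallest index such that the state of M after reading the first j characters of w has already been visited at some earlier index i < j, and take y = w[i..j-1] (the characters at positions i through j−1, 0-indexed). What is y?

Run of M on w = a a b b a b b a a:
  step 0: p0  (start)
  step 1: p1  (read a: p0→p1)
  step 2: p7  (read a: p1→p7)
  step 3: p2  (read b: p7→p2)
  step 4: p5  (read b: p2→p5)
  step 5: p1  (read a: p5→p1)   ← first repeat (p1 seen earlier)
  step 6: p1  (read b: p1→p1)
  step 7: p1  (read b: p1→p1)
  step 8: p7  (read a: p1→p7)
  step 9: p4  (read a: p7→p4)

So i = 1, j = 5, giving x = w[0:1] = a, y = w[1:5] = abba, z = w[5:9] = bbaa.
Check: |xy| = 5 ≤ 8 and |y| = 4 ≥ 1. Reading y takes M from p1 back to p1, so every xyⁱz is accepted.

abba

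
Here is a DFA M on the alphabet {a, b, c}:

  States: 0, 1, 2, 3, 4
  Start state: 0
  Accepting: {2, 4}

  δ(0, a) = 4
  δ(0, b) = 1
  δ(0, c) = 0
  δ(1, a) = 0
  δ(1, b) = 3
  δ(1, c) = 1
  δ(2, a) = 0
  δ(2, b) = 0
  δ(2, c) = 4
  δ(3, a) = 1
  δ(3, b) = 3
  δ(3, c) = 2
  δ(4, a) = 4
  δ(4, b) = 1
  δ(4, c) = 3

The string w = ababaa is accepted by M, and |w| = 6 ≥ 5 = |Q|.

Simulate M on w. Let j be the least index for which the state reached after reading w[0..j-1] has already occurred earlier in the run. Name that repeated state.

Run of M on w = a b a b a a:
  step 0: 0  (start)
  step 1: 4  (read a: 0→4)
  step 2: 1  (read b: 4→1)
  step 3: 0  (read a: 1→0)   ← first repeat (0 seen earlier)
  step 4: 1  (read b: 0→1)
  step 5: 0  (read a: 1→0)
  step 6: 4  (read a: 0→4)

The earliest repeat is at step j = 3: M is in 0, which it already visited at step i = 0.
The DFA has 5 states, so the proof of the pumping lemma guarantees a repeated state among the first 5+1 visited; the segment between the two visits is the pumpable y.

0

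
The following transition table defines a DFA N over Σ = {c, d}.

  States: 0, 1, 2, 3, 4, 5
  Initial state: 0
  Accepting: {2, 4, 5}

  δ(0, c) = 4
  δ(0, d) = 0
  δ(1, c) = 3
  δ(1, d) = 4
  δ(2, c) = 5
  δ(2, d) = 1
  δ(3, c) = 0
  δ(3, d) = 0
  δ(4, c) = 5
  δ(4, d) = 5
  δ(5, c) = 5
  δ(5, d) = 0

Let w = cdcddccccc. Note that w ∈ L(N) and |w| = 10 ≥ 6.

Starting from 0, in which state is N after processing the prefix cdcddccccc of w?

State sequence: 0 -c-> 4 -d-> 5 -c-> 5 -d-> 0 -d-> 0 -c-> 4 -c-> 5 -c-> 5 -c-> 5 -c-> 5

After reading 10 characters, N is in state 5.

5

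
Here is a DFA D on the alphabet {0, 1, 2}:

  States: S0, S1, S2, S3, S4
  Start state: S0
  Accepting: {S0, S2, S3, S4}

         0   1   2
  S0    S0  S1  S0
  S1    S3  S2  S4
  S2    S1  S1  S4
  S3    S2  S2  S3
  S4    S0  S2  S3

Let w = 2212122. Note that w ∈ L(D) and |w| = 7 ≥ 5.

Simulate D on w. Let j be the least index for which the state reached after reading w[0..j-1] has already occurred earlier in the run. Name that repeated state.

S0

Run of D on w = 2 2 1 2 1 2 2:
  step 0: S0  (start)
  step 1: S0  (read 2: S0→S0)   ← first repeat (S0 seen earlier)
  step 2: S0  (read 2: S0→S0)
  step 3: S1  (read 1: S0→S1)
  step 4: S4  (read 2: S1→S4)
  step 5: S2  (read 1: S4→S2)
  step 6: S4  (read 2: S2→S4)
  step 7: S3  (read 2: S4→S3)

The earliest repeat is at step j = 1: D is in S0, which it already visited at step i = 0.
The DFA has 5 states, so the proof of the pumping lemma guarantees a repeated state among the first 5+1 visited; the segment between the two visits is the pumpable y.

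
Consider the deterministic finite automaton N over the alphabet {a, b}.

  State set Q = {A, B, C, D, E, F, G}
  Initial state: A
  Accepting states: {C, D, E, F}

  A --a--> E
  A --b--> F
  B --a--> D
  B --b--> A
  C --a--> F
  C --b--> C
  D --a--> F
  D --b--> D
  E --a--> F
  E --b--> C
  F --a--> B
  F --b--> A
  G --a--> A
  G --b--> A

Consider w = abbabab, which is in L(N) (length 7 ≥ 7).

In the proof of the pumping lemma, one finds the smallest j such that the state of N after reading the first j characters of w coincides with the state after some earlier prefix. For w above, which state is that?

State sequence: A -a-> E -b-> C -b-> C -a-> F -b-> A -a-> E -b-> C
First repeat at step 3: C was already visited.

The earliest repeat is at step j = 3: N is in C, which it already visited at step i = 2.
With |Q| = 7, pigeonhole forces a state repeat no later than step 7; the substring read between the first and second visits to that state can be pumped.

C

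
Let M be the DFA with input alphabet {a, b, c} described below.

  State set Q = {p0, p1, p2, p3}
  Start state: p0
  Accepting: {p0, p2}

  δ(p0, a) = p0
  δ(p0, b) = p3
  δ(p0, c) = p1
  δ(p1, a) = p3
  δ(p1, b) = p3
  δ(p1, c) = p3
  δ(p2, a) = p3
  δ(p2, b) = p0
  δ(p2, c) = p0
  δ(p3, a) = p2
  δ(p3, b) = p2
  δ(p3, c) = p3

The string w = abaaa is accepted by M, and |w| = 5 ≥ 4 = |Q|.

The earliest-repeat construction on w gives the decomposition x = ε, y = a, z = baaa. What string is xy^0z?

baaa

xy⁰z = xz = ε·baaa = baaa.
Reading y = a takes M from p0 back to p0, so after x the machine is still in p0, and z then leads to the accepting state p2. Hence baaa ∈ L(M).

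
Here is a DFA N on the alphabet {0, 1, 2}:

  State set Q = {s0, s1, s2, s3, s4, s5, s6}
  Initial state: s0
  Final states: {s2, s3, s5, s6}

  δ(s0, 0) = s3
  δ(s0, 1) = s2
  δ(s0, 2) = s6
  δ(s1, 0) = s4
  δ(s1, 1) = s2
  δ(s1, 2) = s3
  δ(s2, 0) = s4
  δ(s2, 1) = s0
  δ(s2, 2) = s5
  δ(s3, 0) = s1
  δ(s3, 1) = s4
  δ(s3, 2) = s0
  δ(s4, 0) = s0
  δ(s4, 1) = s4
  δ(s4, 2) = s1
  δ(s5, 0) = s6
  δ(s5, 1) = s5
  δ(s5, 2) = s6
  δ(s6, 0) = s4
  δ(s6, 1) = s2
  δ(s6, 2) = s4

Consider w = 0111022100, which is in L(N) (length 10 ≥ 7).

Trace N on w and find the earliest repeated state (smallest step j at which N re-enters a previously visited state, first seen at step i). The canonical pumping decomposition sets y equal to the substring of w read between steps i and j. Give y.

1

State sequence: s0 -0-> s3 -1-> s4 -1-> s4 -1-> s4 -0-> s0 -2-> s6 -2-> s4 -1-> s4 -0-> s0 -0-> s3
First repeat at step 3: s4 was already visited.

So i = 2, j = 3, giving x = w[0:2] = 01, y = w[2:3] = 1, z = w[3:10] = 1022100.
Check: |xy| = 3 ≤ 7 and |y| = 1 ≥ 1. Reading y takes N from s4 back to s4, so every xyⁱz is accepted.
The DFA has 7 states, so the proof of the pumping lemma guarantees a repeated state among the first 7+1 visited; the segment between the two visits is the pumpable y.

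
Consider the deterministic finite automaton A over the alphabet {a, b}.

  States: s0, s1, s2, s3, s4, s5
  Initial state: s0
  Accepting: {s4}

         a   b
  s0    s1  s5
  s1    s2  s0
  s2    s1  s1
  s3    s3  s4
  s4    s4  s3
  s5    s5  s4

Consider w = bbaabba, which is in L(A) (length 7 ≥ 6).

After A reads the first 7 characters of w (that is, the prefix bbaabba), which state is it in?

s4

State sequence: s0 -b-> s5 -b-> s4 -a-> s4 -a-> s4 -b-> s3 -b-> s4 -a-> s4

After reading 7 characters, A is in state s4.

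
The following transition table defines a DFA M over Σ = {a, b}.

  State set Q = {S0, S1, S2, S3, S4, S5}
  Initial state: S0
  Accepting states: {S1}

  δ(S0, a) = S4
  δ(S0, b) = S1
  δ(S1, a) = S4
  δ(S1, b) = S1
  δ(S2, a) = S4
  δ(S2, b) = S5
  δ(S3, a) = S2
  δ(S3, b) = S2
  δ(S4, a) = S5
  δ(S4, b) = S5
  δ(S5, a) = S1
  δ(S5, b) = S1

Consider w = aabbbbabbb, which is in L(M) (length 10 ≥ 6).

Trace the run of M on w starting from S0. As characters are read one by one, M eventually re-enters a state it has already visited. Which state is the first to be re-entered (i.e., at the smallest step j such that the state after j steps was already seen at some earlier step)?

Run of M on w = a a b b b b a b b b:
  step 0: S0  (start)
  step 1: S4  (read a: S0→S4)
  step 2: S5  (read a: S4→S5)
  step 3: S1  (read b: S5→S1)
  step 4: S1  (read b: S1→S1)   ← first repeat (S1 seen earlier)
  step 5: S1  (read b: S1→S1)
  step 6: S1  (read b: S1→S1)
  step 7: S4  (read a: S1→S4)
  step 8: S5  (read b: S4→S5)
  step 9: S1  (read b: S5→S1)
  step 10: S1  (read b: S1→S1)

The earliest repeat is at step j = 4: M is in S1, which it already visited at step i = 3.
Since M has 6 states, any run of length ≥ 6 visits 6+1 states, so by pigeonhole some state repeats within the first 6 steps — that repeat gives the pumpable loop.

S1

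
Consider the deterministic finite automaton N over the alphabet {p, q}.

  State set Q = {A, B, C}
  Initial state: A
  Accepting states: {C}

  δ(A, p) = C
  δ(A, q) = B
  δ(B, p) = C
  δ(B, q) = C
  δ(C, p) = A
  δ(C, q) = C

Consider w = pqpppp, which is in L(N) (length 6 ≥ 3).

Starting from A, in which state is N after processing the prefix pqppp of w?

A

Run of N on the first 5 characters of w = p q p p p:
  step 0: A  (start)
  step 1: C  (read p: A→C)
  step 2: C  (read q: C→C)
  step 3: A  (read p: C→A)
  step 4: C  (read p: A→C)
  step 5: A  (read p: C→A)

After reading 5 characters, N is in state A.
(This kind of state-tracing is the core of the pumping-lemma construction: with 3 states, pigeonhole forces a repeat within the first 3 steps.)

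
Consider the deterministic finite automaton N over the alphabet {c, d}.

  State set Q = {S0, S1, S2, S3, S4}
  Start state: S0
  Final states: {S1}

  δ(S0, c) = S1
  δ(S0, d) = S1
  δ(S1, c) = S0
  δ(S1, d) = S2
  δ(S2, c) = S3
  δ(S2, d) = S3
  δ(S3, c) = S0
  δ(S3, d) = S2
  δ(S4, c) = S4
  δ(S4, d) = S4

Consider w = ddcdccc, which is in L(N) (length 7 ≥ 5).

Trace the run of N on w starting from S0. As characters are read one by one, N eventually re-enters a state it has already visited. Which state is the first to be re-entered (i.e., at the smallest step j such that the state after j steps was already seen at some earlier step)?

Run of N on w = d d c d c c c:
  step 0: S0  (start)
  step 1: S1  (read d: S0→S1)
  step 2: S2  (read d: S1→S2)
  step 3: S3  (read c: S2→S3)
  step 4: S2  (read d: S3→S2)   ← first repeat (S2 seen earlier)
  step 5: S3  (read c: S2→S3)
  step 6: S0  (read c: S3→S0)
  step 7: S1  (read c: S0→S1)

The earliest repeat is at step j = 4: N is in S2, which it already visited at step i = 2.

S2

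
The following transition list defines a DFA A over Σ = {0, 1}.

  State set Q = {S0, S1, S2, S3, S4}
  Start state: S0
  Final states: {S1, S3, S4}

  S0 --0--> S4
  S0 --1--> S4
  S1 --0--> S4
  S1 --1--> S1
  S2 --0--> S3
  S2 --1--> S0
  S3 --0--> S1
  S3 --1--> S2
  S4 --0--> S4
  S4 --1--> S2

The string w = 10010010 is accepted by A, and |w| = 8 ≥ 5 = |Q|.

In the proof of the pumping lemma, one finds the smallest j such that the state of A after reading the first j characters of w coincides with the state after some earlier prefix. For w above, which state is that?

State sequence: S0 -1-> S4 -0-> S4 -0-> S4 -1-> S2 -0-> S3 -0-> S1 -1-> S1 -0-> S4
First repeat at step 2: S4 was already visited.

The earliest repeat is at step j = 2: A is in S4, which it already visited at step i = 1.

S4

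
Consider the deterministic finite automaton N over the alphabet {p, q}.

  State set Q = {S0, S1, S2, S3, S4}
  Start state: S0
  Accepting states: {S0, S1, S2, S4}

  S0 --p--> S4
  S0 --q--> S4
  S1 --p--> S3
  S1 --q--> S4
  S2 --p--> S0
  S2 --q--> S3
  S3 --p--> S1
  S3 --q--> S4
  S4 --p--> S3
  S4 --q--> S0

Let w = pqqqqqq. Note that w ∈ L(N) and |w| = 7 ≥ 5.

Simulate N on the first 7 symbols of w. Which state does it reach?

Run of N on the first 7 characters of w = p q q q q q q:
  step 0: S0  (start)
  step 1: S4  (read p: S0→S4)
  step 2: S0  (read q: S4→S0)
  step 3: S4  (read q: S0→S4)
  step 4: S0  (read q: S4→S0)
  step 5: S4  (read q: S0→S4)
  step 6: S0  (read q: S4→S0)
  step 7: S4  (read q: S0→S4)

After reading 7 characters, N is in state S4.

S4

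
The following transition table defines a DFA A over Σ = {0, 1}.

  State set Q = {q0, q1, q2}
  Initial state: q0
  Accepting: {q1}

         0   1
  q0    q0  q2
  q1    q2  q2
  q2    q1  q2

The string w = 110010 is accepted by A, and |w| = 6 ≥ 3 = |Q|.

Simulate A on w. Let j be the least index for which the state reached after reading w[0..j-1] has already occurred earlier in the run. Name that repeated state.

q2

Run of A on w = 1 1 0 0 1 0:
  step 0: q0  (start)
  step 1: q2  (read 1: q0→q2)
  step 2: q2  (read 1: q2→q2)   ← first repeat (q2 seen earlier)
  step 3: q1  (read 0: q2→q1)
  step 4: q2  (read 0: q1→q2)
  step 5: q2  (read 1: q2→q2)
  step 6: q1  (read 0: q2→q1)

The earliest repeat is at step j = 2: A is in q2, which it already visited at step i = 1.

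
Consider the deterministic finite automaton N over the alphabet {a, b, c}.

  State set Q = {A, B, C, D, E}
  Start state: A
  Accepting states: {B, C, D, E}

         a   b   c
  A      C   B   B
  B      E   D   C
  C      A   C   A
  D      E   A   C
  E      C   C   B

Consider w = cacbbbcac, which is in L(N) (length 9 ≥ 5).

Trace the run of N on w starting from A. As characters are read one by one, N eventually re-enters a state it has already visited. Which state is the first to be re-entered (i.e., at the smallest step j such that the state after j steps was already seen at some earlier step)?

Run of N on w = c a c b b b c a c:
  step 0: A  (start)
  step 1: B  (read c: A→B)
  step 2: E  (read a: B→E)
  step 3: B  (read c: E→B)   ← first repeat (B seen earlier)
  step 4: D  (read b: B→D)
  step 5: A  (read b: D→A)
  step 6: B  (read b: A→B)
  step 7: C  (read c: B→C)
  step 8: A  (read a: C→A)
  step 9: B  (read c: A→B)

The earliest repeat is at step j = 3: N is in B, which it already visited at step i = 1.
Pumping length from the standard proof: p = 5 (the number of states). The repeated state found above gives |xy| = j ≤ 5 and |y| = j − i ≥ 1.

B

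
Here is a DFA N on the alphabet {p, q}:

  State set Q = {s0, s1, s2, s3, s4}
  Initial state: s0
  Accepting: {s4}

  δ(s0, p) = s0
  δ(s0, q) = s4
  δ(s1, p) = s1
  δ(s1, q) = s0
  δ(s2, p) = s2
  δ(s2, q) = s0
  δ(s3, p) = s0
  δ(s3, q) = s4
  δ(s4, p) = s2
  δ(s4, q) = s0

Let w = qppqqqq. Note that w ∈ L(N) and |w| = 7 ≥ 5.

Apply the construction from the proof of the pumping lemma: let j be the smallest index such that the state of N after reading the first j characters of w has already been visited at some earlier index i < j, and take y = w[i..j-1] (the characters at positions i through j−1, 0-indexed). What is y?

State sequence: s0 -q-> s4 -p-> s2 -p-> s2 -q-> s0 -q-> s4 -q-> s0 -q-> s4
First repeat at step 3: s2 was already visited.

So i = 2, j = 3, giving x = w[0:2] = qp, y = w[2:3] = p, z = w[3:7] = qqqq.
Check: |xy| = 3 ≤ 5 and |y| = 1 ≥ 1. Reading y takes N from s2 back to s2, so every xyⁱz is accepted.

p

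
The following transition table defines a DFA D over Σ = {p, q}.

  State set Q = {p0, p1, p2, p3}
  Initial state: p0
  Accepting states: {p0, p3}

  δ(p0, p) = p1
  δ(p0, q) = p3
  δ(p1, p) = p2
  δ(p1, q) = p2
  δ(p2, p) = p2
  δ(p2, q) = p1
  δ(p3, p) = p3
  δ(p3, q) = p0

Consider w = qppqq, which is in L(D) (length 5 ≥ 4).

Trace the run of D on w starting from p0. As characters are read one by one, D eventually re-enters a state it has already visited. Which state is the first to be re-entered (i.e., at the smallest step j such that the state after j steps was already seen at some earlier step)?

p3

Run of D on w = q p p q q:
  step 0: p0  (start)
  step 1: p3  (read q: p0→p3)
  step 2: p3  (read p: p3→p3)   ← first repeat (p3 seen earlier)
  step 3: p3  (read p: p3→p3)
  step 4: p0  (read q: p3→p0)
  step 5: p3  (read q: p0→p3)

The earliest repeat is at step j = 2: D is in p3, which it already visited at step i = 1.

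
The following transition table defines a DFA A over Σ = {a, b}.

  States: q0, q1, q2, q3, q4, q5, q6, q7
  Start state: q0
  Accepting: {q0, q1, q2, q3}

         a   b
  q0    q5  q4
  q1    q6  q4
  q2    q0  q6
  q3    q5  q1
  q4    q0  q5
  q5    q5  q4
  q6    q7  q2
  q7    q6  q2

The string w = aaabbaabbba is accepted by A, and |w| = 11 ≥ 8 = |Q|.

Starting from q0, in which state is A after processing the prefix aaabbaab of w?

Run of A on the first 8 characters of w = a a a b b a a b:
  step 0: q0  (start)
  step 1: q5  (read a: q0→q5)
  step 2: q5  (read a: q5→q5)
  step 3: q5  (read a: q5→q5)
  step 4: q4  (read b: q5→q4)
  step 5: q5  (read b: q4→q5)
  step 6: q5  (read a: q5→q5)
  step 7: q5  (read a: q5→q5)
  step 8: q4  (read b: q5→q4)

After reading 8 characters, A is in state q4.

q4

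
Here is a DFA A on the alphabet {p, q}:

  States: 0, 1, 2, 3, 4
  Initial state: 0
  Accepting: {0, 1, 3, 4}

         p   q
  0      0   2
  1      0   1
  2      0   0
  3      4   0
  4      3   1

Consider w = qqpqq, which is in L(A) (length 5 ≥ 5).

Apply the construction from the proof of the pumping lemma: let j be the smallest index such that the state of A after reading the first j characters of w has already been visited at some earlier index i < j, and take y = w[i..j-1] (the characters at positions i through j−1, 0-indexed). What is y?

State sequence: 0 -q-> 2 -q-> 0 -p-> 0 -q-> 2 -q-> 0
First repeat at step 2: 0 was already visited.

So i = 0, j = 2, giving x = w[0:0] = ε, y = w[0:2] = qq, z = w[2:5] = pqq.
Check: |xy| = 2 ≤ 5 and |y| = 2 ≥ 1. Reading y takes A from 0 back to 0, so every xyⁱz is accepted.

qq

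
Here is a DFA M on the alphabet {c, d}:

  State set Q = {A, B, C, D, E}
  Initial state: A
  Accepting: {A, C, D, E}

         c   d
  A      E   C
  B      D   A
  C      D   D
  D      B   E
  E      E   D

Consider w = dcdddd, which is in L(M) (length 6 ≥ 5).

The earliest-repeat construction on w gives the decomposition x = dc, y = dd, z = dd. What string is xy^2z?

dcdddddd

xy^2z = dc·dd·dd·dd = dcdddddd.
Reading y = dd takes M from D back to D, so after x·y·y the machine is still in D, and z then leads to the accepting state D. Hence dcdddddd ∈ L(M).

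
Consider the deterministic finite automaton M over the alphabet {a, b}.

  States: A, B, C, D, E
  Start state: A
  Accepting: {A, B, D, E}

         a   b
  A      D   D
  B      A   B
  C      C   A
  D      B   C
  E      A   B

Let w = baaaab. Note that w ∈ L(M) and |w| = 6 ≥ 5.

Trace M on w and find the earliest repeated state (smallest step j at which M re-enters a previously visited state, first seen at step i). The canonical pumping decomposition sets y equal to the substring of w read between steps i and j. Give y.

baa

State sequence: A -b-> D -a-> B -a-> A -a-> D -a-> B -b-> B
First repeat at step 3: A was already visited.

So i = 0, j = 3, giving x = w[0:0] = ε, y = w[0:3] = baa, z = w[3:6] = aab.
Check: |xy| = 3 ≤ 5 and |y| = 3 ≥ 1. Reading y takes M from A back to A, so every xyⁱz is accepted.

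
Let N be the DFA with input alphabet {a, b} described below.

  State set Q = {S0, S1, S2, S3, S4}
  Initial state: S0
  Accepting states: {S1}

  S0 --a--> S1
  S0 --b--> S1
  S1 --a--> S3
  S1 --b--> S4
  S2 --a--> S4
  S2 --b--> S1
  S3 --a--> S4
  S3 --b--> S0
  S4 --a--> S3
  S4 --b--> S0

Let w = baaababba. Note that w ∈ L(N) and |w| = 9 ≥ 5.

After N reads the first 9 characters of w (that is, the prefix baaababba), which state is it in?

State sequence: S0 -b-> S1 -a-> S3 -a-> S4 -a-> S3 -b-> S0 -a-> S1 -b-> S4 -b-> S0 -a-> S1

After reading 9 characters, N is in state S1.

S1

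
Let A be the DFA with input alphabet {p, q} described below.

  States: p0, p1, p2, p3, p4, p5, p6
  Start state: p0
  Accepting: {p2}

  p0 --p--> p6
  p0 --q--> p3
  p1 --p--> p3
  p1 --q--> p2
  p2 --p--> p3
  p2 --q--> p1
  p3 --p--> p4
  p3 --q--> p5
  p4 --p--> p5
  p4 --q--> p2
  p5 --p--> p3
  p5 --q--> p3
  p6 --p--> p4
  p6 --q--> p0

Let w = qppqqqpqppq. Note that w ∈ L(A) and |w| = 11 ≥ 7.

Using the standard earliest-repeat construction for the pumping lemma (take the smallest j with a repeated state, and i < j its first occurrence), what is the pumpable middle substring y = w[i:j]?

State sequence: p0 -q-> p3 -p-> p4 -p-> p5 -q-> p3 -q-> p5 -q-> p3 -p-> p4 -q-> p2 -p-> p3 -p-> p4 -q-> p2
First repeat at step 4: p3 was already visited.

So i = 1, j = 4, giving x = w[0:1] = q, y = w[1:4] = ppq, z = w[4:11] = qqpqppq.
Check: |xy| = 4 ≤ 7 and |y| = 3 ≥ 1. Reading y takes A from p3 back to p3, so every xyⁱz is accepted.
The DFA has 7 states, so the proof of the pumping lemma guarantees a repeated state among the first 7+1 visited; the segment between the two visits is the pumpable y.

ppq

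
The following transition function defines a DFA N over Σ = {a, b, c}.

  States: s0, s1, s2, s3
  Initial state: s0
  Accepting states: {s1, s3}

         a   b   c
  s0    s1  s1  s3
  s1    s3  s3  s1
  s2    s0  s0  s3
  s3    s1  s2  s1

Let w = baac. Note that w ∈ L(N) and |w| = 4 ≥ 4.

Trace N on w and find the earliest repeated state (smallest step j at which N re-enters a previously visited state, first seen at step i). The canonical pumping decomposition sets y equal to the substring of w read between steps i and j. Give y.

Run of N on w = b a a c:
  step 0: s0  (start)
  step 1: s1  (read b: s0→s1)
  step 2: s3  (read a: s1→s3)
  step 3: s1  (read a: s3→s1)   ← first repeat (s1 seen earlier)
  step 4: s1  (read c: s1→s1)

So i = 1, j = 3, giving x = w[0:1] = b, y = w[1:3] = aa, z = w[3:4] = c.
Check: |xy| = 3 ≤ 4 and |y| = 2 ≥ 1. Reading y takes N from s1 back to s1, so every xyⁱz is accepted.

aa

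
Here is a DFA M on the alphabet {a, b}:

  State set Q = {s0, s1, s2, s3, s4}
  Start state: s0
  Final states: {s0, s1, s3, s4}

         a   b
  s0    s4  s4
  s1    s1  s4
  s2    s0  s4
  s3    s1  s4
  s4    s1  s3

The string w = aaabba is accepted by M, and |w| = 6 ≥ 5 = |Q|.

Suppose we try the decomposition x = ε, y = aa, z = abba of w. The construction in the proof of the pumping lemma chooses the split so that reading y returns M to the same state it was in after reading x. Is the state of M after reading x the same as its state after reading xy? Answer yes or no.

State sequence: s0 -a-> s4 -a-> s1

After x (step 0): s0. After xy (step 2): s1.
They differ (s0 ≠ s1), so y is not a cycle from the state after x; this split is not the one the pumping-lemma construction produces, and pumping y need not keep the string in L(M).

no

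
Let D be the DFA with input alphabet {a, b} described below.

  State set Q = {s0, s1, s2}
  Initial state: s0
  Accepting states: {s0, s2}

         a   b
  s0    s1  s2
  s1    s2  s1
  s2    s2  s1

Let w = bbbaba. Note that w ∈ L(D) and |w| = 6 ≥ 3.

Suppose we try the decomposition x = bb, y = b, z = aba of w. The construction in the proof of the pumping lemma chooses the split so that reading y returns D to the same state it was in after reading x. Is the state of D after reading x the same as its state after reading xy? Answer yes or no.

Run of D on the first 3 characters of w = b b b:
  step 0: s0  (start)
  step 1: s2  (read b: s0→s2)
  step 2: s1  (read b: s2→s1)
  step 3: s1  (read b: s1→s1)

After x (step 2): s1. After xy (step 3): s1.
They match, so y = b drives D around a cycle from s1 back to itself; pumping y any number of times keeps D in s1 before reading z, and xyⁱz ∈ L(D) for every i ≥ 0.

yes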